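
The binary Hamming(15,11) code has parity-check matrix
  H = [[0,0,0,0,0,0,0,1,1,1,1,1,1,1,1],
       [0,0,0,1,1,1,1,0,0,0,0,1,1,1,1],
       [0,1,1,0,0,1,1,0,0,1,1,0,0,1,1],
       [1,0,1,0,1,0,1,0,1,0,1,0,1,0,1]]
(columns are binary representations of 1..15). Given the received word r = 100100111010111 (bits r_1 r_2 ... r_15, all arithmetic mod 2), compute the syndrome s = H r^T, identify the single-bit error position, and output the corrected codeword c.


s = (0, 1, 0, 0)^T, error position = 4, corrected codeword c = 100000111010111

Compute s = H r^T mod 2 one row at a time:
  s_1 = 1 + 1 + 0 + 1 + 0 + 1 + 1 + 1 = 6 ≡ 0 (mod 2).
  s_2 = 1 + 0 + 0 + 1 + 0 + 1 + 1 + 1 = 5 ≡ 1 (mod 2).
  s_3 = 0 + 0 + 0 + 1 + 0 + 1 + 1 + 1 = 4 ≡ 0 (mod 2).
  s_4 = 1 + 0 + 0 + 1 + 1 + 1 + 1 + 1 = 6 ≡ 0 (mod 2).
s = (0, 1, 0, 0)^T — this equals column 4 of H (binary 0100), so error is at position 4.
Correct: flip bit 4 of r = 100100111010111 to get c = 100000111010111.


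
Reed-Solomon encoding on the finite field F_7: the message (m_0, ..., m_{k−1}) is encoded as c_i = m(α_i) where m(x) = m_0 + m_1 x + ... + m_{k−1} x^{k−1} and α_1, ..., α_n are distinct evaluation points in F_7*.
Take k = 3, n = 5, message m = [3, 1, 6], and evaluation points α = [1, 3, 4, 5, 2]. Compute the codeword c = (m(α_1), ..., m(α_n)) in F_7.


c = [3, 4, 5, 4, 1]

Message polynomial: m(x) = 3 + 1·x + 6·x^2 (mod 7).
For each evaluation point α_i, compute m(α_i) mod 7:
  α_1 = 1: Horner steps 6 → 0 → 3, so m(1) = 3.
  α_2 = 3: Horner steps 6 → 5 → 4, so m(3) = 4.
  α_3 = 4: Horner steps 6 → 4 → 5, so m(4) = 5.
  α_4 = 5: Horner steps 6 → 3 → 4, so m(5) = 4.
  α_5 = 2: Horner steps 6 → 6 → 1, so m(2) = 1.
Codeword c = [3, 4, 5, 4, 1] ∈ F_7^5.


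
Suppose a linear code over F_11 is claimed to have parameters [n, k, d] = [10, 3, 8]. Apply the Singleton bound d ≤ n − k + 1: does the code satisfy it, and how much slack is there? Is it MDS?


Singleton RHS = n − k + 1 = 8, slack = 0, bound satisfied, MDS.

Singleton bound: d ≤ n − k + 1.
Here n = 10, k = 3, so n − k + 1 = 8.
Given d = 8, check d ≤ 8: YES.
Slack = (n − k + 1) − d = 0.
The code is MDS (slack = 0).
Description: the claimed parameters are [10, 3, 8]_11; such a code would be MDS (meets Singleton bound).


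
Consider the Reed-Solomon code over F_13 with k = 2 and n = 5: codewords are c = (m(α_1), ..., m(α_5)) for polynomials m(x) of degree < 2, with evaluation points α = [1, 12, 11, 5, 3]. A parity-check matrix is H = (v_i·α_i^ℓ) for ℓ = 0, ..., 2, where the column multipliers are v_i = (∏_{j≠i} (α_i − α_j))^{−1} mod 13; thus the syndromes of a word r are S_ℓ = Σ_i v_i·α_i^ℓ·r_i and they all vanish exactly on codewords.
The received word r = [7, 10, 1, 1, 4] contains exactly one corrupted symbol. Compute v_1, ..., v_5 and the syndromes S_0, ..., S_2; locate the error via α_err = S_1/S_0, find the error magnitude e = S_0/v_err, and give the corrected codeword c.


S = (9, 8, 10), error at position 3, error magnitude e = 9, c = [7, 10, 5, 1, 4].

Step 1: column multipliers v_i = (∏_{j≠i}(α_i − α_j))^{−1} mod 13.
  i = 1 (α = 1): (1−12)(1−11)(1−5)(1−3) = (−11)·(−10)·(−4)·(−2) = 880 ≡ 9, so v_1 = 9^{−1} = 3 (mod 13).
  i = 2 (α = 12): (12−1)(12−11)(12−5)(12−3) = 11·1·7·9 = 693 ≡ 4, so v_2 = 4^{−1} = 10 (mod 13).
  i = 3 (α = 11): (11−1)(11−12)(11−5)(11−3) = 10·(−1)·6·8 = −480 ≡ 1, so v_3 = 1^{−1} = 1 (mod 13).
  i = 4 (α = 5): (5−1)(5−12)(5−11)(5−3) = 4·(−7)·(−6)·2 = 336 ≡ 11, so v_4 = 11^{−1} = 6 (mod 13).
  i = 5 (α = 3): (3−1)(3−12)(3−11)(3−5) = 2·(−9)·(−8)·(−2) = −288 ≡ 11, so v_5 = 11^{−1} = 6 (mod 13).
  v = [3, 10, 1, 6, 6].
Step 2: syndromes of r = [7, 10, 1, 1, 4] (all sums mod 13).
  S_0 = Σ v_i r_i = 3·7 + 10·10 + 1·1 + 6·1 + 6·4 = 152 ≡ 9.
  S_1 = Σ v_i α_i r_i = 3·1·7 + 10·12·10 + 1·11·1 + 6·5·1 + 6·3·4 = 1334 ≡ 8.
  α_i^2 mod 13 = [1, 1, 4, 12, 9].
  S_2 = Σ v_i α_i^2 r_i = 3·1·7 + 10·1·10 + 1·4·1 + 6·12·1 + 6·9·4 = 413 ≡ 10.
  S = (9, 8, 10) ≠ 0, so r is not a codeword (an error is present).
Step 3: locate the error. For a single error e at position i, S_ℓ = v_i·e·α_i^ℓ, so α_err = S_1/S_0.
  S_0^{−1} = 9^{−1} = 3 (mod 13), so α_err = 8·3 = 24 ≡ 11 = α_3. Error position i = 3.
  Consistency check: S_2/S_1 = 10·5 = 50 ≡ 11 = α_err ✓ (single-error assumption holds).
Step 4: error magnitude e = S_0/v_3 = S_0·∏_{j≠3}(α_3 − α_j) = 9·1 = 9 ≡ 9 (mod 13).
Step 5: correct position 3: c_3 = r_3 − e = 1 − 9 ≡ 5 (mod 13). Hence c = [7, 10, 5, 1, 4].
  Check: interpolating c through the α_i gives m(x) = 2 + 5·x (degree < 2) with m(α_i) = c_i for every i, so c is indeed a codeword.


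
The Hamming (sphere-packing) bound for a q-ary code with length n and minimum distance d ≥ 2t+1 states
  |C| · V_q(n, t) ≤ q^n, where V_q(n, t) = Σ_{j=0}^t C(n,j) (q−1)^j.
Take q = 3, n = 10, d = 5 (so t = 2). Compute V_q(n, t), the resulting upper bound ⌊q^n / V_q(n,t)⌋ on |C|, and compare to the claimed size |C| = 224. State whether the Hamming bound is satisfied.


V_q(n, t) = 201, q^n = 59049, Hamming bound = 293, |C| = 224 ≤ bound (satisfied).

Step 1: Compute V_q(n, t) = Σ_{j=0}^2 C(n, j) (q−1)^j.
  j = 0: C(10,0)·(2)^0 = 1·1 = 1.
  j = 1: C(10,1)·(2)^1 = 10·2 = 20.
  j = 2: C(10,2)·(2)^2 = 45·4 = 180.
  V_q(n, t) = 1 + 20 + 180 = 201.
Step 2: q^n = 3^10 = 59049.
Step 3: Hamming bound ⌊q^n / V_q(n,t)⌋ = ⌊59049/201⌋ = 293.
Step 4: Compare |C| = 224 to 293: satisfied.
The claimed |C| lies below the Hamming bound.


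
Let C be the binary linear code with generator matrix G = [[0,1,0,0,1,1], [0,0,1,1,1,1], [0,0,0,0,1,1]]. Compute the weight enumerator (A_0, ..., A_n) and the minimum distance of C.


Weight distribution: A_0 = 1, A_1 = 1, A_2 = 2, A_3 = 2, A_4 = 1, A_5 = 1. Minimum distance d = 1.

Enumerate all 2^3 = 8 messages m ∈ F_2^3.
For each, compute codeword c = mG in F_2^6, then tally its weight.
  m = 000 → c = 000000, weight = 0.
  m = 100 → c = 010011, weight = 3.
  m = 010 → c = 001111, weight = 4.
  m = 110 → c = 011100, weight = 3.
  m = 001 → c = 000011, weight = 2.
  m = 101 → c = 010000, weight = 1.
  m = 011 → c = 001100, weight = 2.
  m = 111 → c = 011111, weight = 5.
Tally weights:
  weight 0: 1 codewords.
  weight 1: 1 codewords.
  weight 2: 2 codewords.
  weight 3: 2 codewords.
  weight 4: 1 codewords.
  weight 5: 1 codewords.
Minimum distance d = smallest w > 0 with A_w > 0 = 1.
Sanity: Σ A_w = 8 = 2^3 = 8 ✓.


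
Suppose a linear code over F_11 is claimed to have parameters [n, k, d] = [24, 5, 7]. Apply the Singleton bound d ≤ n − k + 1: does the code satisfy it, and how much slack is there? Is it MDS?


Singleton RHS = n − k + 1 = 20, slack = 13, bound satisfied, not MDS.

Singleton bound: d ≤ n − k + 1.
Here n = 24, k = 5, so n − k + 1 = 20.
Given d = 7, check d ≤ 20: YES.
Slack = (n − k + 1) − d = 13.
The code is NOT MDS (slack = 13 > 0).
Description: the claimed parameters are [24, 5, 7]_11; such a code would be non-MDS.


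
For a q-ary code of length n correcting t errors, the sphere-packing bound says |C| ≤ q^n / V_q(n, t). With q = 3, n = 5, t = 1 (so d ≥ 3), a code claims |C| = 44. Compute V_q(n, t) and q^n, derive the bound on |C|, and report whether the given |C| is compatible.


V_q(n, t) = 11, q^n = 243, Hamming bound = 22, |C| = 44 > bound (violated).

Step 1: Compute V_q(n, t) = Σ_{j=0}^1 C(n, j) (q−1)^j.
  j = 0: C(5,0)·(2)^0 = 1·1 = 1.
  j = 1: C(5,1)·(2)^1 = 5·2 = 10.
  V_q(n, t) = 1 + 10 = 11.
Step 2: q^n = 3^5 = 243.
Step 3: Hamming bound ⌊q^n / V_q(n,t)⌋ = ⌊243/11⌋ = 22.
Step 4: Compare |C| = 44 to 22: violated.
The claimed |C| lies above the Hamming bound, so no 3-ary code of length 5 with d ≥ 3 can have 44 codewords.


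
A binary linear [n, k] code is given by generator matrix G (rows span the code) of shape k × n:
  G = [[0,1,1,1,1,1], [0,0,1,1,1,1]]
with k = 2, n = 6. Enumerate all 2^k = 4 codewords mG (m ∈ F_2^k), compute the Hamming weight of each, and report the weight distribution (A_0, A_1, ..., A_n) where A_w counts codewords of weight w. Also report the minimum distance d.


Weight distribution: A_0 = 1, A_1 = 1, A_4 = 1, A_5 = 1. Minimum distance d = 1.

Enumerate all 2^2 = 4 messages m ∈ F_2^2.
For each, compute codeword c = mG in F_2^6, then tally its weight.
  m = 00 → c = 000000, weight = 0.
  m = 10 → c = 011111, weight = 5.
  m = 01 → c = 001111, weight = 4.
  m = 11 → c = 010000, weight = 1.
Tally weights:
  weight 0: 1 codewords.
  weight 1: 1 codewords.
  weight 4: 1 codewords.
  weight 5: 1 codewords.
Minimum distance d = smallest w > 0 with A_w > 0 = 1.
Sanity: Σ A_w = 4 = 2^2 = 4 ✓.


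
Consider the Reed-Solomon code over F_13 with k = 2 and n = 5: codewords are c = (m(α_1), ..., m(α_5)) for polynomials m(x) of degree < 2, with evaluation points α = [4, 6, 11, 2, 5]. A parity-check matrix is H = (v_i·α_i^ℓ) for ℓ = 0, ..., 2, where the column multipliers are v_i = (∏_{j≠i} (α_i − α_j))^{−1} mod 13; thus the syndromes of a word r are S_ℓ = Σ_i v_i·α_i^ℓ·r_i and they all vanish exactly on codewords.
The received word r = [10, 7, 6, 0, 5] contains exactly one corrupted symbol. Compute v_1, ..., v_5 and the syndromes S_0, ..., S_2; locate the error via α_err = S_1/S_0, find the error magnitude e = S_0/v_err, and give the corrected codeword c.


S = (11, 3, 2), error at position 5, error magnitude e = 3, c = [10, 7, 6, 0, 2].

Step 1: column multipliers v_i = (∏_{j≠i}(α_i − α_j))^{−1} mod 13.
  i = 1 (α = 4): (4−6)(4−11)(4−2)(4−5) = (−2)·(−7)·2·(−1) = −28 ≡ 11, so v_1 = 11^{−1} = 6 (mod 13).
  i = 2 (α = 6): (6−4)(6−11)(6−2)(6−5) = 2·(−5)·4·1 = −40 ≡ 12, so v_2 = 12^{−1} = 12 (mod 13).
  i = 3 (α = 11): (11−4)(11−6)(11−2)(11−5) = 7·5·9·6 = 1890 ≡ 5, so v_3 = 5^{−1} = 8 (mod 13).
  i = 4 (α = 2): (2−4)(2−6)(2−11)(2−5) = (−2)·(−4)·(−9)·(−3) = 216 ≡ 8, so v_4 = 8^{−1} = 5 (mod 13).
  i = 5 (α = 5): (5−4)(5−6)(5−11)(5−2) = 1·(−1)·(−6)·3 = 18 ≡ 5, so v_5 = 5^{−1} = 8 (mod 13).
  v = [6, 12, 8, 5, 8].
Step 2: syndromes of r = [10, 7, 6, 0, 5] (all sums mod 13).
  S_0 = Σ v_i r_i = 6·10 + 12·7 + 8·6 + 5·0 + 8·5 = 232 ≡ 11.
  S_1 = Σ v_i α_i r_i = 6·4·10 + 12·6·7 + 8·11·6 + 5·2·0 + 8·5·5 = 1472 ≡ 3.
  α_i^2 mod 13 = [3, 10, 4, 4, 12].
  S_2 = Σ v_i α_i^2 r_i = 6·3·10 + 12·10·7 + 8·4·6 + 5·4·0 + 8·12·5 = 1692 ≡ 2.
  S = (11, 3, 2) ≠ 0, so r is not a codeword (an error is present).
Step 3: locate the error. For a single error e at position i, S_ℓ = v_i·e·α_i^ℓ, so α_err = S_1/S_0.
  S_0^{−1} = 11^{−1} = 6 (mod 13), so α_err = 3·6 = 18 ≡ 5 = α_5. Error position i = 5.
  Consistency check: S_2/S_1 = 2·9 = 18 ≡ 5 = α_err ✓ (single-error assumption holds).
Step 4: error magnitude e = S_0/v_5 = S_0·∏_{j≠5}(α_5 − α_j) = 11·5 = 55 ≡ 3 (mod 13).
Step 5: correct position 5: c_5 = r_5 − e = 5 − 3 ≡ 2 (mod 13). Hence c = [10, 7, 6, 0, 2].
  Check: interpolating c through the α_i gives m(x) = 3 + 5·x (degree < 2) with m(α_i) = c_i for every i, so c is indeed a codeword.


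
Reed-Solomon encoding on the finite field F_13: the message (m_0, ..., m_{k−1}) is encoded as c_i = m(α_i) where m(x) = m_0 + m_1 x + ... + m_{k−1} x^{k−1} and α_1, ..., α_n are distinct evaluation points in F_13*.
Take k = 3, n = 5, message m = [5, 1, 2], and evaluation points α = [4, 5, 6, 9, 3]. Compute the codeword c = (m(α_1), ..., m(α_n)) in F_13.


c = [2, 8, 5, 7, 0]

Message polynomial: m(x) = 5 + 1·x + 2·x^2 (mod 13).
For each evaluation point α_i, compute m(α_i) mod 13:
  α_1 = 4: Horner steps 2 → 9 → 2, so m(4) = 2.
  α_2 = 5: Horner steps 2 → 11 → 8, so m(5) = 8.
  α_3 = 6: Horner steps 2 → 0 → 5, so m(6) = 5.
  α_4 = 9: Horner steps 2 → 6 → 7, so m(9) = 7.
  α_5 = 3: Horner steps 2 → 7 → 0, so m(3) = 0.
Codeword c = [2, 8, 5, 7, 0] ∈ F_13^5.


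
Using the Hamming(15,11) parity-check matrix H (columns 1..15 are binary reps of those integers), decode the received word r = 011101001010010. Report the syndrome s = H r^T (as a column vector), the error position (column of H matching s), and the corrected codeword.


s = (1, 1, 1, 1)^T, error position = 15, corrected codeword c = 011101001010011

Compute s = H r^T mod 2 one row at a time:
  s_1 = 0 + 1 + 0 + 1 + 0 + 0 + 1 + 0 = 3 ≡ 1 (mod 2).
  s_2 = 1 + 0 + 1 + 0 + 0 + 0 + 1 + 0 = 3 ≡ 1 (mod 2).
  s_3 = 1 + 1 + 1 + 0 + 0 + 1 + 1 + 0 = 5 ≡ 1 (mod 2).
  s_4 = 0 + 1 + 0 + 0 + 1 + 1 + 0 + 0 = 3 ≡ 1 (mod 2).
s = (1, 1, 1, 1)^T — this equals column 15 of H (binary 1111), so error is at position 15.
Correct: flip bit 15 of r = 011101001010010 to get c = 011101001010011.


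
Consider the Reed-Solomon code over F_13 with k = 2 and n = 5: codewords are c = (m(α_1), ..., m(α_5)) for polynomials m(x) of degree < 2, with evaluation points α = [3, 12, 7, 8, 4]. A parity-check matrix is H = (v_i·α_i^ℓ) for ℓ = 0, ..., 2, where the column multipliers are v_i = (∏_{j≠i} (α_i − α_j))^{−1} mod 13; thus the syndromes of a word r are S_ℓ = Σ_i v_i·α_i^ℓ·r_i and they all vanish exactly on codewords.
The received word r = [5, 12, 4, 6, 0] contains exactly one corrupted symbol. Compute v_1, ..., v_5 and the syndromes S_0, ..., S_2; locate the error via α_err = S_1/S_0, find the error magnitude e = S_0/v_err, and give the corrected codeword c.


S = (4, 2, 1), error at position 3, error magnitude e = 6, c = [5, 12, 11, 6, 0].

Step 1: column multipliers v_i = (∏_{j≠i}(α_i − α_j))^{−1} mod 13.
  i = 1 (α = 3): (3−12)(3−7)(3−8)(3−4) = (−9)·(−4)·(−5)·(−1) = 180 ≡ 11, so v_1 = 11^{−1} = 6 (mod 13).
  i = 2 (α = 12): (12−3)(12−7)(12−8)(12−4) = 9·5·4·8 = 1440 ≡ 10, so v_2 = 10^{−1} = 4 (mod 13).
  i = 3 (α = 7): (7−3)(7−12)(7−8)(7−4) = 4·(−5)·(−1)·3 = 60 ≡ 8, so v_3 = 8^{−1} = 5 (mod 13).
  i = 4 (α = 8): (8−3)(8−12)(8−7)(8−4) = 5·(−4)·1·4 = −80 ≡ 11, so v_4 = 11^{−1} = 6 (mod 13).
  i = 5 (α = 4): (4−3)(4−12)(4−7)(4−8) = 1·(−8)·(−3)·(−4) = −96 ≡ 8, so v_5 = 8^{−1} = 5 (mod 13).
  v = [6, 4, 5, 6, 5].
Step 2: syndromes of r = [5, 12, 4, 6, 0] (all sums mod 13).
  S_0 = Σ v_i r_i = 6·5 + 4·12 + 5·4 + 6·6 + 5·0 = 134 ≡ 4.
  S_1 = Σ v_i α_i r_i = 6·3·5 + 4·12·12 + 5·7·4 + 6·8·6 + 5·4·0 = 1094 ≡ 2.
  α_i^2 mod 13 = [9, 1, 10, 12, 3].
  S_2 = Σ v_i α_i^2 r_i = 6·9·5 + 4·1·12 + 5·10·4 + 6·12·6 + 5·3·0 = 950 ≡ 1.
  S = (4, 2, 1) ≠ 0, so r is not a codeword (an error is present).
Step 3: locate the error. For a single error e at position i, S_ℓ = v_i·e·α_i^ℓ, so α_err = S_1/S_0.
  S_0^{−1} = 4^{−1} = 10 (mod 13), so α_err = 2·10 = 20 ≡ 7 = α_3. Error position i = 3.
  Consistency check: S_2/S_1 = 1·7 = 7 ≡ 7 = α_err ✓ (single-error assumption holds).
Step 4: error magnitude e = S_0/v_3 = S_0·∏_{j≠3}(α_3 − α_j) = 4·8 = 32 ≡ 6 (mod 13).
Step 5: correct position 3: c_3 = r_3 − e = 4 − 6 ≡ 11 (mod 13). Hence c = [5, 12, 11, 6, 0].
  Check: interpolating c through the α_i gives m(x) = 7 + 8·x (degree < 2) with m(α_i) = c_i for every i, so c is indeed a codeword.


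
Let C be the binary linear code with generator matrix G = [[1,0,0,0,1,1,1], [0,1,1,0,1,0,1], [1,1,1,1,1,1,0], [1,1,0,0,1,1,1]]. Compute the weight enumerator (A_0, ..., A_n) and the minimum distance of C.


Weight distribution: A_0 = 1, A_1 = 1, A_2 = 1, A_3 = 4, A_4 = 5, A_5 = 3, A_6 = 1. Minimum distance d = 1.

Enumerate all 2^4 = 16 messages m ∈ F_2^4.
For each, compute codeword c = mG in F_2^7, then tally its weight.
  m = 0000 → c = 0000000, weight = 0.
  m = 1000 → c = 1000111, weight = 4.
  m = 0100 → c = 0110101, weight = 4.
  m = 1100 → c = 1110010, weight = 4.
  m = 0010 → c = 1111110, weight = 6.
  m = 1010 → c = 0111001, weight = 4.
  m = 0110 → c = 1001011, weight = 4.
  m = 1110 → c = 0001100, weight = 2.
  m = 0001 → c = 1100111, weight = 5.
  m = 1001 → c = 0100000, weight = 1.
  m = 0101 → c = 1010010, weight = 3.
  m = 1101 → c = 0010101, weight = 3.
  m = 0011 → c = 0011001, weight = 3.
  m = 1011 → c = 1011110, weight = 5.
  m = 0111 → c = 0101100, weight = 3.
  m = 1111 → c = 1101011, weight = 5.
Tally weights:
  weight 0: 1 codewords.
  weight 1: 1 codewords.
  weight 2: 1 codewords.
  weight 3: 4 codewords.
  weight 4: 5 codewords.
  weight 5: 3 codewords.
  weight 6: 1 codewords.
Minimum distance d = smallest w > 0 with A_w > 0 = 1.
Sanity: Σ A_w = 16 = 2^4 = 16 ✓.


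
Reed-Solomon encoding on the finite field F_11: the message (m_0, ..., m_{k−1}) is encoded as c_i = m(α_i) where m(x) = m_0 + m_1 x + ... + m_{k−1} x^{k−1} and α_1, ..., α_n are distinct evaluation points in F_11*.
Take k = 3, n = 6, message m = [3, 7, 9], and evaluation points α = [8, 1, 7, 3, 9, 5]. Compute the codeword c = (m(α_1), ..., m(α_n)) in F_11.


c = [8, 8, 9, 6, 3, 10]

Message polynomial: m(x) = 3 + 7·x + 9·x^2 (mod 11).
For each evaluation point α_i, compute m(α_i) mod 11:
  α_1 = 8: Horner steps 9 → 2 → 8, so m(8) = 8.
  α_2 = 1: Horner steps 9 → 5 → 8, so m(1) = 8.
  α_3 = 7: Horner steps 9 → 4 → 9, so m(7) = 9.
  α_4 = 3: Horner steps 9 → 1 → 6, so m(3) = 6.
  α_5 = 9: Horner steps 9 → 0 → 3, so m(9) = 3.
  α_6 = 5: Horner steps 9 → 8 → 10, so m(5) = 10.
Codeword c = [8, 8, 9, 6, 3, 10] ∈ F_11^6.


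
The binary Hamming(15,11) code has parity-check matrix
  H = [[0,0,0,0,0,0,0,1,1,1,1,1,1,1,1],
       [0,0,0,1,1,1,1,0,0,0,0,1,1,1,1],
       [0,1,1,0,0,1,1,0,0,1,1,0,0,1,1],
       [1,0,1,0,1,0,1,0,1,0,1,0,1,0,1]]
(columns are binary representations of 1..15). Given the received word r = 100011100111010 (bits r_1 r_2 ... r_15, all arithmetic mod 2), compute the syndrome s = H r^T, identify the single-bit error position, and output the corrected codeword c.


s = (0, 1, 1, 0)^T, error position = 6, corrected codeword c = 100010100111010

Compute s = H r^T mod 2 one row at a time:
  s_1 = 0 + 0 + 1 + 1 + 1 + 0 + 1 + 0 = 4 ≡ 0 (mod 2).
  s_2 = 0 + 1 + 1 + 1 + 1 + 0 + 1 + 0 = 5 ≡ 1 (mod 2).
  s_3 = 0 + 0 + 1 + 1 + 1 + 1 + 1 + 0 = 5 ≡ 1 (mod 2).
  s_4 = 1 + 0 + 1 + 1 + 0 + 1 + 0 + 0 = 4 ≡ 0 (mod 2).
s = (0, 1, 1, 0)^T — this equals column 6 of H (binary 0110), so error is at position 6.
Correct: flip bit 6 of r = 100011100111010 to get c = 100010100111010.


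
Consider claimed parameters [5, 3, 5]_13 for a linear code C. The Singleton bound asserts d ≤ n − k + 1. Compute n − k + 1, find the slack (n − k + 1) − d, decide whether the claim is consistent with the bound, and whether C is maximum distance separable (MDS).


Singleton RHS = n − k + 1 = 3, slack = -2, bound violated (no such code; not MDS).

Singleton bound: d ≤ n − k + 1.
Here n = 5, k = 3, so n − k + 1 = 3.
Given d = 5, check d ≤ 3: NO.
Slack = (n − k + 1) − d = -2.
The slack is negative: d = 5 exceeds n − k + 1 = 3 by 2, so the Singleton bound is violated and no linear [5, 3, 5]_13 code can exist. In particular it is not MDS (MDS requires d = n − k + 1 exactly).
Description: the claimed parameters are [5, 3, 5]_13; such a code would be impossible (violates the Singleton bound).


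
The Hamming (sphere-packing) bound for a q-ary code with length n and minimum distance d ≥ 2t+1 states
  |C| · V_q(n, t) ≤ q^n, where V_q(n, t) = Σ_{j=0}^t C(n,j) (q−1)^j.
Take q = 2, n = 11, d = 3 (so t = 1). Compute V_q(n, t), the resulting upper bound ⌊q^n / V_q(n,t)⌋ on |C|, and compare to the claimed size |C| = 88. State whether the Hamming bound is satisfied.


V_q(n, t) = 12, q^n = 2048, Hamming bound = 170, |C| = 88 ≤ bound (satisfied).

Step 1: Compute V_q(n, t) = Σ_{j=0}^1 C(n, j) (q−1)^j.
  j = 0: C(11,0)·(1)^0 = 1·1 = 1.
  j = 1: C(11,1)·(1)^1 = 11·1 = 11.
  V_q(n, t) = 1 + 11 = 12.
Step 2: q^n = 2^11 = 2048.
Step 3: Hamming bound ⌊q^n / V_q(n,t)⌋ = ⌊2048/12⌋ = 170.
Step 4: Compare |C| = 88 to 170: satisfied.
The claimed |C| lies below the Hamming bound.


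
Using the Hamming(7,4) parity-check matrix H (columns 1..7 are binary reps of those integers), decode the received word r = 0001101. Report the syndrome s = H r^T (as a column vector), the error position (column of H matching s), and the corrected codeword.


s = (1, 1, 0)^T, error position = 6, corrected codeword c = 0001111

Compute s = H r^T mod 2 one row at a time:
  s_1 = 1 + 1 + 0 + 1 = 3 ≡ 1 (mod 2).
  s_2 = 0 + 0 + 0 + 1 = 1 ≡ 1 (mod 2).
  s_3 = 0 + 0 + 1 + 1 = 2 ≡ 0 (mod 2).
s = (1, 1, 0)^T — this equals column 6 of H (binary 110), so error is at position 6.
Correct: flip bit 6 of r = 0001101 to get c = 0001111.


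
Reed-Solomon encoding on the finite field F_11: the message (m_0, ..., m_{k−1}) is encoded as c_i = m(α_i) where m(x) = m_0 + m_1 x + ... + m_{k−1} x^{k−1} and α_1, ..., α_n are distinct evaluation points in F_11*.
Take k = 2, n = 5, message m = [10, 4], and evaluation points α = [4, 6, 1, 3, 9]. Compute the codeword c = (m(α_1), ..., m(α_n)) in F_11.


c = [4, 1, 3, 0, 2]

Message polynomial: m(x) = 10 + 4·x (mod 11).
For each evaluation point α_i, compute m(α_i) mod 11:
  α_1 = 4: Horner steps 4 → 4, so m(4) = 4.
  α_2 = 6: Horner steps 4 → 1, so m(6) = 1.
  α_3 = 1: Horner steps 4 → 3, so m(1) = 3.
  α_4 = 3: Horner steps 4 → 0, so m(3) = 0.
  α_5 = 9: Horner steps 4 → 2, so m(9) = 2.
Codeword c = [4, 1, 3, 0, 2] ∈ F_11^5.


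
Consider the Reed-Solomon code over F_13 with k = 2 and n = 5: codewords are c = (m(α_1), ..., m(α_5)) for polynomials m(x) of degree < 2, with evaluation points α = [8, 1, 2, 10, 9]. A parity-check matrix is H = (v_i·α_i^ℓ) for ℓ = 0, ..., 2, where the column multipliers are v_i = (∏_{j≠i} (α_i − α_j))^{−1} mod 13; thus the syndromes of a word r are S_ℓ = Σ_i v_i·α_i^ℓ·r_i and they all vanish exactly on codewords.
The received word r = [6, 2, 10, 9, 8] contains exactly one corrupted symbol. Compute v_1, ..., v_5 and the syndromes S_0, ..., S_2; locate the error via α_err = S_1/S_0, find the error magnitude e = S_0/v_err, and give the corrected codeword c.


S = (8, 7, 11), error at position 5, error magnitude e = 7, c = [6, 2, 10, 9, 1].

Step 1: column multipliers v_i = (∏_{j≠i}(α_i − α_j))^{−1} mod 13.
  i = 1 (α = 8): (8−1)(8−2)(8−10)(8−9) = 7·6·(−2)·(−1) = 84 ≡ 6, so v_1 = 6^{−1} = 11 (mod 13).
  i = 2 (α = 1): (1−8)(1−2)(1−10)(1−9) = (−7)·(−1)·(−9)·(−8) = 504 ≡ 10, so v_2 = 10^{−1} = 4 (mod 13).
  i = 3 (α = 2): (2−8)(2−1)(2−10)(2−9) = (−6)·1·(−8)·(−7) = −336 ≡ 2, so v_3 = 2^{−1} = 7 (mod 13).
  i = 4 (α = 10): (10−8)(10−1)(10−2)(10−9) = 2·9·8·1 = 144 ≡ 1, so v_4 = 1^{−1} = 1 (mod 13).
  i = 5 (α = 9): (9−8)(9−1)(9−2)(9−10) = 1·8·7·(−1) = −56 ≡ 9, so v_5 = 9^{−1} = 3 (mod 13).
  v = [11, 4, 7, 1, 3].
Step 2: syndromes of r = [6, 2, 10, 9, 8] (all sums mod 13).
  S_0 = Σ v_i r_i = 11·6 + 4·2 + 7·10 + 1·9 + 3·8 = 177 ≡ 8.
  S_1 = Σ v_i α_i r_i = 11·8·6 + 4·1·2 + 7·2·10 + 1·10·9 + 3·9·8 = 982 ≡ 7.
  α_i^2 mod 13 = [12, 1, 4, 9, 3].
  S_2 = Σ v_i α_i^2 r_i = 11·12·6 + 4·1·2 + 7·4·10 + 1·9·9 + 3·3·8 = 1233 ≡ 11.
  S = (8, 7, 11) ≠ 0, so r is not a codeword (an error is present).
Step 3: locate the error. For a single error e at position i, S_ℓ = v_i·e·α_i^ℓ, so α_err = S_1/S_0.
  S_0^{−1} = 8^{−1} = 5 (mod 13), so α_err = 7·5 = 35 ≡ 9 = α_5. Error position i = 5.
  Consistency check: S_2/S_1 = 11·2 = 22 ≡ 9 = α_err ✓ (single-error assumption holds).
Step 4: error magnitude e = S_0/v_5 = S_0·∏_{j≠5}(α_5 − α_j) = 8·9 = 72 ≡ 7 (mod 13).
Step 5: correct position 5: c_5 = r_5 − e = 8 − 7 ≡ 1 (mod 13). Hence c = [6, 2, 10, 9, 1].
  Check: interpolating c through the α_i gives m(x) = 7 + 8·x (degree < 2) with m(α_i) = c_i for every i, so c is indeed a codeword.


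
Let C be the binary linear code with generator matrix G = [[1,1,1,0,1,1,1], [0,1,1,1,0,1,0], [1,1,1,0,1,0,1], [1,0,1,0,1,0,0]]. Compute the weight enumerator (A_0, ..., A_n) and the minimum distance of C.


Weight distribution: A_0 = 1, A_1 = 1, A_2 = 1, A_3 = 4, A_4 = 5, A_5 = 3, A_6 = 1. Minimum distance d = 1.

Enumerate all 2^4 = 16 messages m ∈ F_2^4.
For each, compute codeword c = mG in F_2^7, then tally its weight.
  m = 0000 → c = 0000000, weight = 0.
  m = 1000 → c = 1110111, weight = 6.
  m = 0100 → c = 0111010, weight = 4.
  m = 1100 → c = 1001101, weight = 4.
  m = 0010 → c = 1110101, weight = 5.
  m = 1010 → c = 0000010, weight = 1.
  m = 0110 → c = 1001111, weight = 5.
  m = 1110 → c = 0111000, weight = 3.
  m = 0001 → c = 1010100, weight = 3.
  m = 1001 → c = 0100011, weight = 3.
  m = 0101 → c = 1101110, weight = 5.
  m = 1101 → c = 0011001, weight = 3.
  m = 0011 → c = 0100001, weight = 2.
  m = 1011 → c = 1010110, weight = 4.
  m = 0111 → c = 0011011, weight = 4.
  m = 1111 → c = 1101100, weight = 4.
Tally weights:
  weight 0: 1 codewords.
  weight 1: 1 codewords.
  weight 2: 1 codewords.
  weight 3: 4 codewords.
  weight 4: 5 codewords.
  weight 5: 3 codewords.
  weight 6: 1 codewords.
Minimum distance d = smallest w > 0 with A_w > 0 = 1.
Sanity: Σ A_w = 16 = 2^4 = 16 ✓.


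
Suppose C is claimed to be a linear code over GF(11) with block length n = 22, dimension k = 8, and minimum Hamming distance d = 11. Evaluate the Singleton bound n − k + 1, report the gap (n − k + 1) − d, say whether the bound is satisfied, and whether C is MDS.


Singleton RHS = n − k + 1 = 15, slack = 4, bound satisfied, not MDS.

Singleton bound: d ≤ n − k + 1.
Here n = 22, k = 8, so n − k + 1 = 15.
Given d = 11, check d ≤ 15: YES.
Slack = (n − k + 1) − d = 4.
The code is NOT MDS (slack = 4 > 0).
Description: the claimed parameters are [22, 8, 11]_11; such a code would be non-MDS.


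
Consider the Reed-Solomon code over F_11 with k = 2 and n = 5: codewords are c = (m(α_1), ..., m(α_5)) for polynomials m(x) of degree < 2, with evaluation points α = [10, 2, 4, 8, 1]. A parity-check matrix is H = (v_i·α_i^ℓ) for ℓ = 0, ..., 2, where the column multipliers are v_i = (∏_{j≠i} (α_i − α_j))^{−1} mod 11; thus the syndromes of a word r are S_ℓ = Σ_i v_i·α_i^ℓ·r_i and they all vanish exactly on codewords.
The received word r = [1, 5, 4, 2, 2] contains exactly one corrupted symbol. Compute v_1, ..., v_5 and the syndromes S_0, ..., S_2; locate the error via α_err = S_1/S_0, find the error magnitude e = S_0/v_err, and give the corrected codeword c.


S = (1, 1, 1), error at position 5, error magnitude e = 2, c = [1, 5, 4, 2, 0].

Step 1: column multipliers v_i = (∏_{j≠i}(α_i − α_j))^{−1} mod 11.
  i = 1 (α = 10): (10−2)(10−4)(10−8)(10−1) = 8·6·2·9 = 864 ≡ 6, so v_1 = 6^{−1} = 2 (mod 11).
  i = 2 (α = 2): (2−10)(2−4)(2−8)(2−1) = (−8)·(−2)·(−6)·1 = −96 ≡ 3, so v_2 = 3^{−1} = 4 (mod 11).
  i = 3 (α = 4): (4−10)(4−2)(4−8)(4−1) = (−6)·2·(−4)·3 = 144 ≡ 1, so v_3 = 1^{−1} = 1 (mod 11).
  i = 4 (α = 8): (8−10)(8−2)(8−4)(8−1) = (−2)·6·4·7 = −336 ≡ 5, so v_4 = 5^{−1} = 9 (mod 11).
  i = 5 (α = 1): (1−10)(1−2)(1−4)(1−8) = (−9)·(−1)·(−3)·(−7) = 189 ≡ 2, so v_5 = 2^{−1} = 6 (mod 11).
  v = [2, 4, 1, 9, 6].
Step 2: syndromes of r = [1, 5, 4, 2, 2] (all sums mod 11).
  S_0 = Σ v_i r_i = 2·1 + 4·5 + 1·4 + 9·2 + 6·2 = 56 ≡ 1.
  S_1 = Σ v_i α_i r_i = 2·10·1 + 4·2·5 + 1·4·4 + 9·8·2 + 6·1·2 = 232 ≡ 1.
  α_i^2 mod 11 = [1, 4, 5, 9, 1].
  S_2 = Σ v_i α_i^2 r_i = 2·1·1 + 4·4·5 + 1·5·4 + 9·9·2 + 6·1·2 = 276 ≡ 1.
  S = (1, 1, 1) ≠ 0, so r is not a codeword (an error is present).
Step 3: locate the error. For a single error e at position i, S_ℓ = v_i·e·α_i^ℓ, so α_err = S_1/S_0.
  S_0^{−1} = 1^{−1} = 1 (mod 11), so α_err = 1·1 = 1 ≡ 1 = α_5. Error position i = 5.
  Consistency check: S_2/S_1 = 1·1 = 1 ≡ 1 = α_err ✓ (single-error assumption holds).
Step 4: error magnitude e = S_0/v_5 = S_0·∏_{j≠5}(α_5 − α_j) = 1·2 = 2 ≡ 2 (mod 11).
Step 5: correct position 5: c_5 = r_5 − e = 2 − 2 ≡ 0 (mod 11). Hence c = [1, 5, 4, 2, 0].
  Check: interpolating c through the α_i gives m(x) = 6 + 5·x (degree < 2) with m(α_i) = c_i for every i, so c is indeed a codeword.


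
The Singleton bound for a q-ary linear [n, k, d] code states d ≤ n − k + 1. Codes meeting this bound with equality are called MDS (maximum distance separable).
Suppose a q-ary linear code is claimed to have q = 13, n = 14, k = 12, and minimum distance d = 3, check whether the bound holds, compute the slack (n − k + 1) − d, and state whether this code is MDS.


Singleton RHS = n − k + 1 = 3, slack = 0, bound satisfied, MDS.

Singleton bound: d ≤ n − k + 1.
Here n = 14, k = 12, so n − k + 1 = 3.
Given d = 3, check d ≤ 3: YES.
Slack = (n − k + 1) − d = 0.
The code is MDS (slack = 0).
Description: the claimed parameters are [14, 12, 3]_13; such a code would be MDS (meets Singleton bound).


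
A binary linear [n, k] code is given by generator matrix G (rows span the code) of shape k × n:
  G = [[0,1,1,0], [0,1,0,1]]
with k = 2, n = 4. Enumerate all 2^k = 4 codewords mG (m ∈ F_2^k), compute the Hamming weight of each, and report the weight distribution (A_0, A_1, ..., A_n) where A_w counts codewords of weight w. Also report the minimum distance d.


Weight distribution: A_0 = 1, A_2 = 3. Minimum distance d = 2.

Enumerate all 2^2 = 4 messages m ∈ F_2^2.
For each, compute codeword c = mG in F_2^4, then tally its weight.
  m = 00 → c = 0000, weight = 0.
  m = 10 → c = 0110, weight = 2.
  m = 01 → c = 0101, weight = 2.
  m = 11 → c = 0011, weight = 2.
Tally weights:
  weight 0: 1 codewords.
  weight 2: 3 codewords.
Minimum distance d = smallest w > 0 with A_w > 0 = 2.
Sanity: Σ A_w = 4 = 2^2 = 4 ✓.


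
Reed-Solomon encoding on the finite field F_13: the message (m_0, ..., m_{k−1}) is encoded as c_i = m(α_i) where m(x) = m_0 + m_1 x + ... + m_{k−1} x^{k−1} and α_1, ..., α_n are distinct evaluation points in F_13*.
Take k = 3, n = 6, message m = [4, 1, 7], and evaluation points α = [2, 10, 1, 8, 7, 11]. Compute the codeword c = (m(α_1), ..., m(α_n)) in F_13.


c = [8, 12, 12, 5, 3, 4]

Message polynomial: m(x) = 4 + 1·x + 7·x^2 (mod 13).
For each evaluation point α_i, compute m(α_i) mod 13:
  α_1 = 2: Horner steps 7 → 2 → 8, so m(2) = 8.
  α_2 = 10: Horner steps 7 → 6 → 12, so m(10) = 12.
  α_3 = 1: Horner steps 7 → 8 → 12, so m(1) = 12.
  α_4 = 8: Horner steps 7 → 5 → 5, so m(8) = 5.
  α_5 = 7: Horner steps 7 → 11 → 3, so m(7) = 3.
  α_6 = 11: Horner steps 7 → 0 → 4, so m(11) = 4.
Codeword c = [8, 12, 12, 5, 3, 4] ∈ F_13^6.


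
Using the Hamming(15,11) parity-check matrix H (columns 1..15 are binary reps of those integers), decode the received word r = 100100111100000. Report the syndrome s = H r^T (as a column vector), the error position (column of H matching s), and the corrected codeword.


s = (1, 0, 0, 1)^T, error position = 9, corrected codeword c = 100100110100000

Compute s = H r^T mod 2 one row at a time:
  s_1 = 1 + 1 + 1 + 0 + 0 + 0 + 0 + 0 = 3 ≡ 1 (mod 2).
  s_2 = 1 + 0 + 0 + 1 + 0 + 0 + 0 + 0 = 2 ≡ 0 (mod 2).
  s_3 = 0 + 0 + 0 + 1 + 1 + 0 + 0 + 0 = 2 ≡ 0 (mod 2).
  s_4 = 1 + 0 + 0 + 1 + 1 + 0 + 0 + 0 = 3 ≡ 1 (mod 2).
s = (1, 0, 0, 1)^T — this equals column 9 of H (binary 1001), so error is at position 9.
Correct: flip bit 9 of r = 100100111100000 to get c = 100100110100000.


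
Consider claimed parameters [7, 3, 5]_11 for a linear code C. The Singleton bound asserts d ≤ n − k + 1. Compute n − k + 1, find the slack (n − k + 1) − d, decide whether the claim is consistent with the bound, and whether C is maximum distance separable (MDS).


Singleton RHS = n − k + 1 = 5, slack = 0, bound satisfied, MDS.

Singleton bound: d ≤ n − k + 1.
Here n = 7, k = 3, so n − k + 1 = 5.
Given d = 5, check d ≤ 5: YES.
Slack = (n − k + 1) − d = 0.
The code is MDS (slack = 0).
Description: the claimed parameters are [7, 3, 5]_11; such a code would be MDS (meets Singleton bound).


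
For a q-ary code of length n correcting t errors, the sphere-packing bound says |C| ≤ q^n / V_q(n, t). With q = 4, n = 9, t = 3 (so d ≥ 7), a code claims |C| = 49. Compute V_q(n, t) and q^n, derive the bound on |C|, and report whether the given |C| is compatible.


V_q(n, t) = 2620, q^n = 262144, Hamming bound = 100, |C| = 49 ≤ bound (satisfied).

Step 1: Compute V_q(n, t) = Σ_{j=0}^3 C(n, j) (q−1)^j.
  j = 0: C(9,0)·(3)^0 = 1·1 = 1.
  j = 1: C(9,1)·(3)^1 = 9·3 = 27.
  j = 2: C(9,2)·(3)^2 = 36·9 = 324.
  j = 3: C(9,3)·(3)^3 = 84·27 = 2268.
  V_q(n, t) = 1 + 27 + 324 + 2268 = 2620.
Step 2: q^n = 4^9 = 262144.
Step 3: Hamming bound ⌊q^n / V_q(n,t)⌋ = ⌊262144/2620⌋ = 100.
Step 4: Compare |C| = 49 to 100: satisfied.
The claimed |C| lies below the Hamming bound.


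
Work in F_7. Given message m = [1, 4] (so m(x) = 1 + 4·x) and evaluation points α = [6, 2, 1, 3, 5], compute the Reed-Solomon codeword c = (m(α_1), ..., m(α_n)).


c = [4, 2, 5, 6, 0]

Message polynomial: m(x) = 1 + 4·x (mod 7).
For each evaluation point α_i, compute m(α_i) mod 7:
  α_1 = 6: Horner steps 4 → 4, so m(6) = 4.
  α_2 = 2: Horner steps 4 → 2, so m(2) = 2.
  α_3 = 1: Horner steps 4 → 5, so m(1) = 5.
  α_4 = 3: Horner steps 4 → 6, so m(3) = 6.
  α_5 = 5: Horner steps 4 → 0, so m(5) = 0.
Codeword c = [4, 2, 5, 6, 0] ∈ F_7^5.


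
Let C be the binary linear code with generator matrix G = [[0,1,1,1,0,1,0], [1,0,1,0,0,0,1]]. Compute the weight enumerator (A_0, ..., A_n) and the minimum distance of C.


Weight distribution: A_0 = 1, A_3 = 1, A_4 = 1, A_5 = 1. Minimum distance d = 3.

Enumerate all 2^2 = 4 messages m ∈ F_2^2.
For each, compute codeword c = mG in F_2^7, then tally its weight.
  m = 00 → c = 0000000, weight = 0.
  m = 10 → c = 0111010, weight = 4.
  m = 01 → c = 1010001, weight = 3.
  m = 11 → c = 1101011, weight = 5.
Tally weights:
  weight 0: 1 codewords.
  weight 3: 1 codewords.
  weight 4: 1 codewords.
  weight 5: 1 codewords.
Minimum distance d = smallest w > 0 with A_w > 0 = 3.
Sanity: Σ A_w = 4 = 2^2 = 4 ✓.


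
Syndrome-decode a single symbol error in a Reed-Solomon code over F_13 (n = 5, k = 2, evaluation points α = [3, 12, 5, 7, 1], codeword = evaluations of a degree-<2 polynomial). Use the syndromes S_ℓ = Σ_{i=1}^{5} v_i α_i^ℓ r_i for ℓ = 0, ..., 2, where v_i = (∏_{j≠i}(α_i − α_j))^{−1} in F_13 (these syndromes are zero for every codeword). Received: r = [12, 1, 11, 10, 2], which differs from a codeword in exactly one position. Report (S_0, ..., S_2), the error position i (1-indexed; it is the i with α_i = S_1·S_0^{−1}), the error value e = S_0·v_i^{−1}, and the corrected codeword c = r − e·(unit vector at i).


S = (10, 10, 10), error at position 5, error magnitude e = 2, c = [12, 1, 11, 10, 0].

Step 1: column multipliers v_i = (∏_{j≠i}(α_i − α_j))^{−1} mod 13.
  i = 1 (α = 3): (3−12)(3−5)(3−7)(3−1) = (−9)·(−2)·(−4)·2 = −144 ≡ 12, so v_1 = 12^{−1} = 12 (mod 13).
  i = 2 (α = 12): (12−3)(12−5)(12−7)(12−1) = 9·7·5·11 = 3465 ≡ 7, so v_2 = 7^{−1} = 2 (mod 13).
  i = 3 (α = 5): (5−3)(5−12)(5−7)(5−1) = 2·(−7)·(−2)·4 = 112 ≡ 8, so v_3 = 8^{−1} = 5 (mod 13).
  i = 4 (α = 7): (7−3)(7−12)(7−5)(7−1) = 4·(−5)·2·6 = −240 ≡ 7, so v_4 = 7^{−1} = 2 (mod 13).
  i = 5 (α = 1): (1−3)(1−12)(1−5)(1−7) = (−2)·(−11)·(−4)·(−6) = 528 ≡ 8, so v_5 = 8^{−1} = 5 (mod 13).
  v = [12, 2, 5, 2, 5].
Step 2: syndromes of r = [12, 1, 11, 10, 2] (all sums mod 13).
  S_0 = Σ v_i r_i = 12·12 + 2·1 + 5·11 + 2·10 + 5·2 = 231 ≡ 10.
  S_1 = Σ v_i α_i r_i = 12·3·12 + 2·12·1 + 5·5·11 + 2·7·10 + 5·1·2 = 881 ≡ 10.
  α_i^2 mod 13 = [9, 1, 12, 10, 1].
  S_2 = Σ v_i α_i^2 r_i = 12·9·12 + 2·1·1 + 5·12·11 + 2·10·10 + 5·1·2 = 2168 ≡ 10.
  S = (10, 10, 10) ≠ 0, so r is not a codeword (an error is present).
Step 3: locate the error. For a single error e at position i, S_ℓ = v_i·e·α_i^ℓ, so α_err = S_1/S_0.
  S_0^{−1} = 10^{−1} = 4 (mod 13), so α_err = 10·4 = 40 ≡ 1 = α_5. Error position i = 5.
  Consistency check: S_2/S_1 = 10·4 = 40 ≡ 1 = α_err ✓ (single-error assumption holds).
Step 4: error magnitude e = S_0/v_5 = S_0·∏_{j≠5}(α_5 − α_j) = 10·8 = 80 ≡ 2 (mod 13).
Step 5: correct position 5: c_5 = r_5 − e = 2 − 2 ≡ 0 (mod 13). Hence c = [12, 1, 11, 10, 0].
  Check: interpolating c through the α_i gives m(x) = 7 + 6·x (degree < 2) with m(α_i) = c_i for every i, so c is indeed a codeword.


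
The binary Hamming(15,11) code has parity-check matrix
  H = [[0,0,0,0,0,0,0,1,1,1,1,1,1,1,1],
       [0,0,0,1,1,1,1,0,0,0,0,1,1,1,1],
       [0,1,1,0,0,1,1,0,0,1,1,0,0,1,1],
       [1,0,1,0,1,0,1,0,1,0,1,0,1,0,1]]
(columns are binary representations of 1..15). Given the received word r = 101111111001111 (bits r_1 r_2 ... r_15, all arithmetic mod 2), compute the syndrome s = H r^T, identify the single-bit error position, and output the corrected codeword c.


s = (0, 0, 1, 1)^T, error position = 3, corrected codeword c = 100111111001111

Compute s = H r^T mod 2 one row at a time:
  s_1 = 1 + 1 + 0 + 0 + 1 + 1 + 1 + 1 = 6 ≡ 0 (mod 2).
  s_2 = 1 + 1 + 1 + 1 + 1 + 1 + 1 + 1 = 8 ≡ 0 (mod 2).
  s_3 = 0 + 1 + 1 + 1 + 0 + 0 + 1 + 1 = 5 ≡ 1 (mod 2).
  s_4 = 1 + 1 + 1 + 1 + 1 + 0 + 1 + 1 = 7 ≡ 1 (mod 2).
s = (0, 0, 1, 1)^T — this equals column 3 of H (binary 0011), so error is at position 3.
Correct: flip bit 3 of r = 101111111001111 to get c = 100111111001111.


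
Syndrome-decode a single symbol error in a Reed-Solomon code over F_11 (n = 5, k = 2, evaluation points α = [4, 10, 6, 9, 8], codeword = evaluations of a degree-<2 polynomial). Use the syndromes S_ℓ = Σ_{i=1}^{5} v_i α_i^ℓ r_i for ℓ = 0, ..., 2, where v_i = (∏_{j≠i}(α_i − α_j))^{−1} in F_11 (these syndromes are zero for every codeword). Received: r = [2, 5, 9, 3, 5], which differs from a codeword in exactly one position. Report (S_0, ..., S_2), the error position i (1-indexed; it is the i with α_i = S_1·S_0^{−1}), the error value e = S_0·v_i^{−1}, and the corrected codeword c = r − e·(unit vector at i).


S = (1, 10, 1), error at position 2, error magnitude e = 4, c = [2, 1, 9, 3, 5].

Step 1: column multipliers v_i = (∏_{j≠i}(α_i − α_j))^{−1} mod 11.
  i = 1 (α = 4): (4−10)(4−6)(4−9)(4−8) = (−6)·(−2)·(−5)·(−4) = 240 ≡ 9, so v_1 = 9^{−1} = 5 (mod 11).
  i = 2 (α = 10): (10−4)(10−6)(10−9)(10−8) = 6·4·1·2 = 48 ≡ 4, so v_2 = 4^{−1} = 3 (mod 11).
  i = 3 (α = 6): (6−4)(6−10)(6−9)(6−8) = 2·(−4)·(−3)·(−2) = −48 ≡ 7, so v_3 = 7^{−1} = 8 (mod 11).
  i = 4 (α = 9): (9−4)(9−10)(9−6)(9−8) = 5·(−1)·3·1 = −15 ≡ 7, so v_4 = 7^{−1} = 8 (mod 11).
  i = 5 (α = 8): (8−4)(8−10)(8−6)(8−9) = 4·(−2)·2·(−1) = 16 ≡ 5, so v_5 = 5^{−1} = 9 (mod 11).
  v = [5, 3, 8, 8, 9].
Step 2: syndromes of r = [2, 5, 9, 3, 5] (all sums mod 11).
  S_0 = Σ v_i r_i = 5·2 + 3·5 + 8·9 + 8·3 + 9·5 = 166 ≡ 1.
  S_1 = Σ v_i α_i r_i = 5·4·2 + 3·10·5 + 8·6·9 + 8·9·3 + 9·8·5 = 1198 ≡ 10.
  α_i^2 mod 11 = [5, 1, 3, 4, 9].
  S_2 = Σ v_i α_i^2 r_i = 5·5·2 + 3·1·5 + 8·3·9 + 8·4·3 + 9·9·5 = 782 ≡ 1.
  S = (1, 10, 1) ≠ 0, so r is not a codeword (an error is present).
Step 3: locate the error. For a single error e at position i, S_ℓ = v_i·e·α_i^ℓ, so α_err = S_1/S_0.
  S_0^{−1} = 1^{−1} = 1 (mod 11), so α_err = 10·1 = 10 ≡ 10 = α_2. Error position i = 2.
  Consistency check: S_2/S_1 = 1·10 = 10 ≡ 10 = α_err ✓ (single-error assumption holds).
Step 4: error magnitude e = S_0/v_2 = S_0·∏_{j≠2}(α_2 − α_j) = 1·4 = 4 ≡ 4 (mod 11).
Step 5: correct position 2: c_2 = r_2 − e = 5 − 4 ≡ 1 (mod 11). Hence c = [2, 1, 9, 3, 5].
  Check: interpolating c through the α_i gives m(x) = 10 + 9·x (degree < 2) with m(α_i) = c_i for every i, so c is indeed a codeword.
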